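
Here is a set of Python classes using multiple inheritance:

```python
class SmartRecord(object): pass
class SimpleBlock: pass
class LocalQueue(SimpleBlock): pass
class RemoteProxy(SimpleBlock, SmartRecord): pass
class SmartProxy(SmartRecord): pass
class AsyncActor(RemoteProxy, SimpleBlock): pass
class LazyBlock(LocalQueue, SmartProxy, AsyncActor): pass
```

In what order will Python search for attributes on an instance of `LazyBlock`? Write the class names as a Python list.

[LazyBlock, LocalQueue, SmartProxy, AsyncActor, RemoteProxy, SimpleBlock, SmartRecord, object]

L[LazyBlock] = LazyBlock + merge(L[LocalQueue], L[SmartProxy], L[AsyncActor], [LocalQueue SmartProxy AsyncActor])
  take LocalQueue:  [LocalQueue SimpleBlock object] + [SmartProxy SmartRecord object] + [AsyncActor RemoteProxy SimpleBlock SmartRecord object] + [LocalQueue SmartProxy AsyncActor]
  take SmartProxy:  [SimpleBlock object] + [SmartProxy SmartRecord object] + [AsyncActor RemoteProxy SimpleBlock SmartRecord object] + [SmartProxy AsyncActor]
  take AsyncActor:  [SimpleBlock object] + [SmartRecord object] + [AsyncActor RemoteProxy SimpleBlock SmartRecord object] + [AsyncActor]
  take RemoteProxy:  [SimpleBlock object] + [SmartRecord object] + [RemoteProxy SimpleBlock SmartRecord object]
  take SimpleBlock:  [SimpleBlock object] + [SmartRecord object] + [SimpleBlock SmartRecord object]
  take SmartRecord:  [object] + [SmartRecord object] + [SmartRecord object]
  take object:  [object] + [object] + [object]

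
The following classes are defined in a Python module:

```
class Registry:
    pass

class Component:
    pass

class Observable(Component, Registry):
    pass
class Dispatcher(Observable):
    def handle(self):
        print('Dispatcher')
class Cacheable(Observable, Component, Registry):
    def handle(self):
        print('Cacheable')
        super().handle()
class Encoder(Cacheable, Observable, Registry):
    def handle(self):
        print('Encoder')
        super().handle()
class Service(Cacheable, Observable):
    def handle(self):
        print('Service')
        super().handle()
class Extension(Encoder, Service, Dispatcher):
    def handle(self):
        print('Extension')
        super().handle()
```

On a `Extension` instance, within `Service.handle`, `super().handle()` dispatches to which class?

Cacheable

L[Extension] = Extension + merge(L[Encoder], L[Service], L[Dispatcher], [Encoder Service Dispatcher])
  take Encoder:  [Encoder Cacheable Observable Component Registry object] + [Service Cacheable Observable Component Registry object] + [Dispatcher Observable Component Registry object] + [Encoder Service Dispatcher]
  take Service:  [Cacheable Observable Component Registry object] + [Service Cacheable Observable Component Registry object] + [Dispatcher Observable Component Registry object] + [Service Dispatcher]
  take Cacheable:  [Cacheable Observable Component Registry object] + [Cacheable Observable Component Registry object] + [Dispatcher Observable Component Registry object] + [Dispatcher]
  take Dispatcher:  [Observable Component Registry object] + [Observable Component Registry object] + [Dispatcher Observable Component Registry object] + [Dispatcher]
  take Observable:  [Observable Component Registry object] + [Observable Component Registry object] + [Observable Component Registry object]
  take Component:  [Component Registry object] + [Component Registry object] + [Component Registry object]
  take Registry:  [Registry object] + [Registry object] + [Registry object]
  take object:  [object] + [object] + [object]
MRO: Extension Encoder Service Cacheable Dispatcher Observable Component Registry object
super() in Service.handle on a Extension instance goes to the class after Service in Extension's MRO: Cacheable.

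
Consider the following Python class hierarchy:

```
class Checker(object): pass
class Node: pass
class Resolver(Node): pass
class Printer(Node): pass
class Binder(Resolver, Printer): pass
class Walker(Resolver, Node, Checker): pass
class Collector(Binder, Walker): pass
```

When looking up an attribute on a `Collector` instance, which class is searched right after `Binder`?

L[Collector] = Collector + merge(L[Binder], L[Walker], [Binder Walker])
  take Binder:  [Binder Resolver Printer Node object] + [Walker Resolver Node Checker object] + [Binder Walker]
  take Walker:  [Resolver Printer Node object] + [Walker Resolver Node Checker object] + [Walker]
  take Resolver:  [Resolver Printer Node object] + [Resolver Node Checker object]
  take Printer:  [Printer Node object] + [Node Checker object]
  take Node:  [Node object] + [Node Checker object]
  take Checker:  [object] + [Checker object]
  take object:  [object] + [object]
MRO: Collector Binder Walker Resolver Printer Node Checker object
Binder is at position 1; next is Walker.

Walker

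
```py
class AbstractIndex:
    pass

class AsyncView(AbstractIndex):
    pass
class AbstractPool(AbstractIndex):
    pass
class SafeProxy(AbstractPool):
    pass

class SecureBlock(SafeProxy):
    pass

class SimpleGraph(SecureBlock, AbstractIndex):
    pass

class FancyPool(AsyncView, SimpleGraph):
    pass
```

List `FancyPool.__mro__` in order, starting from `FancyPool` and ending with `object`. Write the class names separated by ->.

L[FancyPool] = FancyPool + merge(L[AsyncView], L[SimpleGraph], [AsyncView SimpleGraph])
  take AsyncView:  [AsyncView AbstractIndex object] + [SimpleGraph SecureBlock SafeProxy AbstractPool AbstractIndex object] + [AsyncView SimpleGraph]
  take SimpleGraph:  [AbstractIndex object] + [SimpleGraph SecureBlock SafeProxy AbstractPool AbstractIndex object] + [SimpleGraph]
  take SecureBlock:  [AbstractIndex object] + [SecureBlock SafeProxy AbstractPool AbstractIndex object]
  take SafeProxy:  [AbstractIndex object] + [SafeProxy AbstractPool AbstractIndex object]
  take AbstractPool:  [AbstractIndex object] + [AbstractPool AbstractIndex object]
  take AbstractIndex:  [AbstractIndex object] + [AbstractIndex object]
  take object:  [object] + [object]

FancyPool -> AsyncView -> SimpleGraph -> SecureBlock -> SafeProxy -> AbstractPool -> AbstractIndex -> object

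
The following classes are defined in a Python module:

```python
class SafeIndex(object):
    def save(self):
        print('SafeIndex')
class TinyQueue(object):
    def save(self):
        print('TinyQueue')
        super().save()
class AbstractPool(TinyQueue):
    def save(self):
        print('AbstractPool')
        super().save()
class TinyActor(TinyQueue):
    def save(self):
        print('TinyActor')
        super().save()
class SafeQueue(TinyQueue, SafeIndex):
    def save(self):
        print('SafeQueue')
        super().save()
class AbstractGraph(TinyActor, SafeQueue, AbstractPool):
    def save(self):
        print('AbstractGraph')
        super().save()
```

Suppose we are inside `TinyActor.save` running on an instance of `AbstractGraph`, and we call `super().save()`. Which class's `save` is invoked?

SafeQueue

L[AbstractGraph] = AbstractGraph + merge(L[TinyActor], L[SafeQueue], L[AbstractPool], [TinyActor SafeQueue AbstractPool])
  take TinyActor:  [TinyActor TinyQueue object] + [SafeQueue TinyQueue SafeIndex object] + [AbstractPool TinyQueue object] + [TinyActor SafeQueue AbstractPool]
  take SafeQueue:  [TinyQueue object] + [SafeQueue TinyQueue SafeIndex object] + [AbstractPool TinyQueue object] + [SafeQueue AbstractPool]
  take AbstractPool:  [TinyQueue object] + [TinyQueue SafeIndex object] + [AbstractPool TinyQueue object] + [AbstractPool]
  take TinyQueue:  [TinyQueue object] + [TinyQueue SafeIndex object] + [TinyQueue object]
  take SafeIndex:  [object] + [SafeIndex object] + [object]
  take object:  [object] + [object] + [object]
MRO: AbstractGraph TinyActor SafeQueue AbstractPool TinyQueue SafeIndex object
super() in TinyActor.save on a AbstractGraph instance goes to the class after TinyActor in AbstractGraph's MRO: SafeQueue.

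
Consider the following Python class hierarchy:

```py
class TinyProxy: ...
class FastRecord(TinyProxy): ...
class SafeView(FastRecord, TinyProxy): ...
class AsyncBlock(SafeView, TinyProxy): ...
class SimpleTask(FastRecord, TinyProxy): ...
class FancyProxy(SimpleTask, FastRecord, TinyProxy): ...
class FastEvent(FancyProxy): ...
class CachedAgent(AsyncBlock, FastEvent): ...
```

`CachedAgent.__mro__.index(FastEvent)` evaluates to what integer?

3

L[CachedAgent] = CachedAgent + merge(L[AsyncBlock], L[FastEvent], [AsyncBlock FastEvent])
  take AsyncBlock:  [AsyncBlock SafeView FastRecord TinyProxy object] + [FastEvent FancyProxy SimpleTask FastRecord TinyProxy object] + [AsyncBlock FastEvent]
  take SafeView:  [SafeView FastRecord TinyProxy object] + [FastEvent FancyProxy SimpleTask FastRecord TinyProxy object] + [FastEvent]
  take FastEvent:  [FastRecord TinyProxy object] + [FastEvent FancyProxy SimpleTask FastRecord TinyProxy object] + [FastEvent]
  take FancyProxy:  [FastRecord TinyProxy object] + [FancyProxy SimpleTask FastRecord TinyProxy object]
  take SimpleTask:  [FastRecord TinyProxy object] + [SimpleTask FastRecord TinyProxy object]
  take FastRecord:  [FastRecord TinyProxy object] + [FastRecord TinyProxy object]
  take TinyProxy:  [TinyProxy object] + [TinyProxy object]
  take object:  [object] + [object]
MRO: CachedAgent AsyncBlock SafeView FastEvent FancyProxy SimpleTask FastRecord TinyProxy object
FastEvent sits at index 3.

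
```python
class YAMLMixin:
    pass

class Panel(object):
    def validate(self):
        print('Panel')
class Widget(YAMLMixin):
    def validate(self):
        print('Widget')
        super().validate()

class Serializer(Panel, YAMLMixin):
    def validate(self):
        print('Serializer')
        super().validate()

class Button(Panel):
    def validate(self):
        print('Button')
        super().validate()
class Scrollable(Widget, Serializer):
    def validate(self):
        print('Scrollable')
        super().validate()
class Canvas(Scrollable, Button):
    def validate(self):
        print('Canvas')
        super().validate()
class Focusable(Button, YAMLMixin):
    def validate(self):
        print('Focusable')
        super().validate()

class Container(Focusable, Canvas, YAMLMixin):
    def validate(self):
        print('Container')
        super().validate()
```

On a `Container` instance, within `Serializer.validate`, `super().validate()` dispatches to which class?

Button

L[Container] = Container + merge(L[Focusable], L[Canvas], L[YAMLMixin], [Focusable Canvas YAMLMixin])
  take Focusable:  [Focusable Button Panel YAMLMixin object] + [Canvas Scrollable Widget Serializer Button Panel YAMLMixin object] + [YAMLMixin object] + [Focusable Canvas YAMLMixin]
  take Canvas:  [Button Panel YAMLMixin object] + [Canvas Scrollable Widget Serializer Button Panel YAMLMixin object] + [YAMLMixin object] + [Canvas YAMLMixin]
  take Scrollable:  [Button Panel YAMLMixin object] + [Scrollable Widget Serializer Button Panel YAMLMixin object] + [YAMLMixin object] + [YAMLMixin]
  take Widget:  [Button Panel YAMLMixin object] + [Widget Serializer Button Panel YAMLMixin object] + [YAMLMixin object] + [YAMLMixin]
  take Serializer:  [Button Panel YAMLMixin object] + [Serializer Button Panel YAMLMixin object] + [YAMLMixin object] + [YAMLMixin]
  take Button:  [Button Panel YAMLMixin object] + [Button Panel YAMLMixin object] + [YAMLMixin object] + [YAMLMixin]
  take Panel:  [Panel YAMLMixin object] + [Panel YAMLMixin object] + [YAMLMixin object] + [YAMLMixin]
  take YAMLMixin:  [YAMLMixin object] + [YAMLMixin object] + [YAMLMixin object] + [YAMLMixin]
  take object:  [object] + [object] + [object]
MRO: Container Focusable Canvas Scrollable Widget Serializer Button Panel YAMLMixin object
super() in Serializer.validate on a Container instance goes to the class after Serializer in Container's MRO: Button.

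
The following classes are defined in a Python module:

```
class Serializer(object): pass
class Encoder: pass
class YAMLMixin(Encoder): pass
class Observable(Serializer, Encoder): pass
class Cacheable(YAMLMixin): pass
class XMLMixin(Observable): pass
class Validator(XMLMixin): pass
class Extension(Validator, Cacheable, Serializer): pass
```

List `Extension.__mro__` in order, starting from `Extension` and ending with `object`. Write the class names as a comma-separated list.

L[Extension] = Extension + merge(L[Validator], L[Cacheable], L[Serializer], [Validator Cacheable Serializer])
  take Validator:  [Validator XMLMixin Observable Serializer Encoder object] + [Cacheable YAMLMixin Encoder object] + [Serializer object] + [Validator Cacheable Serializer]
  take XMLMixin:  [XMLMixin Observable Serializer Encoder object] + [Cacheable YAMLMixin Encoder object] + [Serializer object] + [Cacheable Serializer]
  take Observable:  [Observable Serializer Encoder object] + [Cacheable YAMLMixin Encoder object] + [Serializer object] + [Cacheable Serializer]
  take Cacheable:  [Serializer Encoder object] + [Cacheable YAMLMixin Encoder object] + [Serializer object] + [Cacheable Serializer]
  take Serializer:  [Serializer Encoder object] + [YAMLMixin Encoder object] + [Serializer object] + [Serializer]
  take YAMLMixin:  [Encoder object] + [YAMLMixin Encoder object] + [object]
  take Encoder:  [Encoder object] + [Encoder object] + [object]
  take object:  [object] + [object] + [object]

Extension, Validator, XMLMixin, Observable, Cacheable, Serializer, YAMLMixin, Encoder, object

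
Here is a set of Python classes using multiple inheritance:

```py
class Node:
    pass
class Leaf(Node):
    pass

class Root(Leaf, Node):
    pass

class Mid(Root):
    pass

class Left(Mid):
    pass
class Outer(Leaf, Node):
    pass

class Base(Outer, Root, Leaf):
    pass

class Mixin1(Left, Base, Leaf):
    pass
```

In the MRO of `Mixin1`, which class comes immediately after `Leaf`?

Node

L[Mixin1] = Mixin1 + merge(L[Left], L[Base], L[Leaf], [Left Base Leaf])
  take Left:  [Left Mid Root Leaf Node object] + [Base Outer Root Leaf Node object] + [Leaf Node object] + [Left Base Leaf]
  take Mid:  [Mid Root Leaf Node object] + [Base Outer Root Leaf Node object] + [Leaf Node object] + [Base Leaf]
  take Base:  [Root Leaf Node object] + [Base Outer Root Leaf Node object] + [Leaf Node object] + [Base Leaf]
  take Outer:  [Root Leaf Node object] + [Outer Root Leaf Node object] + [Leaf Node object] + [Leaf]
  take Root:  [Root Leaf Node object] + [Root Leaf Node object] + [Leaf Node object] + [Leaf]
  take Leaf:  [Leaf Node object] + [Leaf Node object] + [Leaf Node object] + [Leaf]
  take Node:  [Node object] + [Node object] + [Node object]
  take object:  [object] + [object] + [object]
MRO: Mixin1 Left Mid Base Outer Root Leaf Node object
Leaf is at position 6; next is Node.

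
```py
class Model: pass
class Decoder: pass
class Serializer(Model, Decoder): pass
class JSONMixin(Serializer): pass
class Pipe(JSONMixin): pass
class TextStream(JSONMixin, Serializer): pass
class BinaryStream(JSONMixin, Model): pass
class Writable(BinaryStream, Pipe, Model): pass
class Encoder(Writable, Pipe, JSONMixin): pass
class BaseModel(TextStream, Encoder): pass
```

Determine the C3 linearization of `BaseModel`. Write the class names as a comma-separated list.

BaseModel, TextStream, Encoder, Writable, BinaryStream, Pipe, JSONMixin, Serializer, Model, Decoder, object

L[BaseModel] = BaseModel + merge(L[TextStream], L[Encoder], [TextStream Encoder])
  take TextStream:  [TextStream JSONMixin Serializer Model Decoder object] + [Encoder Writable BinaryStream Pipe JSONMixin Serializer Model Decoder object] + [TextStream Encoder]
  take Encoder:  [JSONMixin Serializer Model Decoder object] + [Encoder Writable BinaryStream Pipe JSONMixin Serializer Model Decoder object] + [Encoder]
  take Writable:  [JSONMixin Serializer Model Decoder object] + [Writable BinaryStream Pipe JSONMixin Serializer Model Decoder object]
  take BinaryStream:  [JSONMixin Serializer Model Decoder object] + [BinaryStream Pipe JSONMixin Serializer Model Decoder object]
  take Pipe:  [JSONMixin Serializer Model Decoder object] + [Pipe JSONMixin Serializer Model Decoder object]
  take JSONMixin:  [JSONMixin Serializer Model Decoder object] + [JSONMixin Serializer Model Decoder object]
  take Serializer:  [Serializer Model Decoder object] + [Serializer Model Decoder object]
  take Model:  [Model Decoder object] + [Model Decoder object]
  take Decoder:  [Decoder object] + [Decoder object]
  take object:  [object] + [object]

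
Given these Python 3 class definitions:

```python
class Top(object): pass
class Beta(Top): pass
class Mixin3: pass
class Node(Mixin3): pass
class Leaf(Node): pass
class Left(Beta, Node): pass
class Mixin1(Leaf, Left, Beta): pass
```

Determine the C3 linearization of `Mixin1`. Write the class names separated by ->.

L[Mixin1] = Mixin1 + merge(L[Leaf], L[Left], L[Beta], [Leaf Left Beta])
  take Leaf:  [Leaf Node Mixin3 object] + [Left Beta Top Node Mixin3 object] + [Beta Top object] + [Leaf Left Beta]
  take Left:  [Node Mixin3 object] + [Left Beta Top Node Mixin3 object] + [Beta Top object] + [Left Beta]
  take Beta:  [Node Mixin3 object] + [Beta Top Node Mixin3 object] + [Beta Top object] + [Beta]
  take Top:  [Node Mixin3 object] + [Top Node Mixin3 object] + [Top object]
  take Node:  [Node Mixin3 object] + [Node Mixin3 object] + [object]
  take Mixin3:  [Mixin3 object] + [Mixin3 object] + [object]
  take object:  [object] + [object] + [object]

Mixin1 -> Leaf -> Left -> Beta -> Top -> Node -> Mixin3 -> object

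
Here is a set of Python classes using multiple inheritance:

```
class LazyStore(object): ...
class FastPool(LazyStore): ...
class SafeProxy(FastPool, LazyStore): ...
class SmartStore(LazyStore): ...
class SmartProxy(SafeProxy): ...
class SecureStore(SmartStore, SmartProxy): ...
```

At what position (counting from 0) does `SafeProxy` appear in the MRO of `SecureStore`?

3

L[SecureStore] = SecureStore + merge(L[SmartStore], L[SmartProxy], [SmartStore SmartProxy])
  take SmartStore:  [SmartStore LazyStore object] + [SmartProxy SafeProxy FastPool LazyStore object] + [SmartStore SmartProxy]
  take SmartProxy:  [LazyStore object] + [SmartProxy SafeProxy FastPool LazyStore object] + [SmartProxy]
  take SafeProxy:  [LazyStore object] + [SafeProxy FastPool LazyStore object]
  take FastPool:  [LazyStore object] + [FastPool LazyStore object]
  take LazyStore:  [LazyStore object] + [LazyStore object]
  take object:  [object] + [object]
MRO: SecureStore SmartStore SmartProxy SafeProxy FastPool LazyStore object
SafeProxy sits at index 3.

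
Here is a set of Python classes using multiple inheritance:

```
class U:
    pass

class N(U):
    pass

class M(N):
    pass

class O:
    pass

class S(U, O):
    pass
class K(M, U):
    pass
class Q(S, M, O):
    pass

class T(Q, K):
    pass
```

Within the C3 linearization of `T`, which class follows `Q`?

S

L[T] = T + merge(L[Q], L[K], [Q K])
  take Q:  [Q S M N U O object] + [K M N U object] + [Q K]
  take S:  [S M N U O object] + [K M N U object] + [K]
  take K:  [M N U O object] + [K M N U object] + [K]
  take M:  [M N U O object] + [M N U object]
  take N:  [N U O object] + [N U object]
  take U:  [U O object] + [U object]
  take O:  [O object] + [object]
  take object:  [object] + [object]
MRO: T Q S K M N U O object
Q is at position 1; next is S.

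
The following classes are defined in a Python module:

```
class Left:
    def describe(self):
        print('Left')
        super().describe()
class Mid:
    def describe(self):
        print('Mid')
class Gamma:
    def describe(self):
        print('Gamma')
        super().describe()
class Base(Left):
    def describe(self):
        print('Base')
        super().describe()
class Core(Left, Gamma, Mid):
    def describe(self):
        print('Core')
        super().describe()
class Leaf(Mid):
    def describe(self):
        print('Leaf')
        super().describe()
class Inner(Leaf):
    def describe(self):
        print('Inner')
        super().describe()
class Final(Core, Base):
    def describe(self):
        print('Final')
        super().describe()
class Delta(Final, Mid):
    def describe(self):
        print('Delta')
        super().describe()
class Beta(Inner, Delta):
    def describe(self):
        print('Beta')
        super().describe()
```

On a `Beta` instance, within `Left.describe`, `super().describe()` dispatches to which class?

L[Beta] = Beta + merge(L[Inner], L[Delta], [Inner Delta])
  take Inner:  [Inner Leaf Mid object] + [Delta Final Core Base Left Gamma Mid object] + [Inner Delta]
  take Leaf:  [Leaf Mid object] + [Delta Final Core Base Left Gamma Mid object] + [Delta]
  take Delta:  [Mid object] + [Delta Final Core Base Left Gamma Mid object] + [Delta]
  take Final:  [Mid object] + [Final Core Base Left Gamma Mid object]
  take Core:  [Mid object] + [Core Base Left Gamma Mid object]
  take Base:  [Mid object] + [Base Left Gamma Mid object]
  take Left:  [Mid object] + [Left Gamma Mid object]
  take Gamma:  [Mid object] + [Gamma Mid object]
  take Mid:  [Mid object] + [Mid object]
  take object:  [object] + [object]
MRO: Beta Inner Leaf Delta Final Core Base Left Gamma Mid object
super() in Left.describe on a Beta instance goes to the class after Left in Beta's MRO: Gamma.

Gamma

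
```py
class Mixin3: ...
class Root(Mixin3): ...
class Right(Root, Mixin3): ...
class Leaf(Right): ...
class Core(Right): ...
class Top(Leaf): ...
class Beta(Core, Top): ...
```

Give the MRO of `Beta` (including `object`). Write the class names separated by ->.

Beta -> Core -> Top -> Leaf -> Right -> Root -> Mixin3 -> object

L[Beta] = Beta + merge(L[Core], L[Top], [Core Top])
  take Core:  [Core Right Root Mixin3 object] + [Top Leaf Right Root Mixin3 object] + [Core Top]
  take Top:  [Right Root Mixin3 object] + [Top Leaf Right Root Mixin3 object] + [Top]
  take Leaf:  [Right Root Mixin3 object] + [Leaf Right Root Mixin3 object]
  take Right:  [Right Root Mixin3 object] + [Right Root Mixin3 object]
  take Root:  [Root Mixin3 object] + [Root Mixin3 object]
  take Mixin3:  [Mixin3 object] + [Mixin3 object]
  take object:  [object] + [object]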